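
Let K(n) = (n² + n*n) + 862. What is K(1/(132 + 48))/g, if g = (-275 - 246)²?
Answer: 13964401/4397344200 ≈ 0.0031756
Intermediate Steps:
K(n) = 862 + 2*n² (K(n) = (n² + n²) + 862 = 2*n² + 862 = 862 + 2*n²)
g = 271441 (g = (-521)² = 271441)
K(1/(132 + 48))/g = (862 + 2*(1/(132 + 48))²)/271441 = (862 + 2*(1/180)²)*(1/271441) = (862 + 2*(1/32400))*(1/271441) = (862 + 1/16200)*(1/271441) = (13964401/16200)*(1/271441) = 13964401/4397344200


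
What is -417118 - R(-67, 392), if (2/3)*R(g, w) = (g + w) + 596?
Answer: -836999/2 ≈ -4.1850e+5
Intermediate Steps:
R(g, w) = 894 + 3*g/2 + 3*w/2 (R(g, w) = 3*((g + w) + 596)/2 = 3*(596 + g + w)/2 = 894 + 3*g/2 + 3*w/2)
-417118 - R(-67, 392) = -417118 - (894 + (3/2)*(-67) + (3/2)*392) = -417118 - (894 - 201/2 + 588) = -417118 - 1*2763/2 = -417118 - 2763/2 = -836999/2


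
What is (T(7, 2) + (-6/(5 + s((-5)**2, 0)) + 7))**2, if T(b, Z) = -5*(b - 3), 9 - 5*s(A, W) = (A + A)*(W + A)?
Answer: 62236321/369664 ≈ 168.36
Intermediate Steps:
s(A, W) = 9/5 - 2*A*(A + W)/5 (s(A, W) = 9/5 - (A + A)*(W + A)/5 = 9/5 - 2*A*(A + W)/5)
T(b, Z) = 15 - 5*b (T(b, Z) = -5*(-3 + b) = 15 - 5*b)
(T(7, 2) + (-6/(5 + s((-5)**2, 0)) + 7))**2 = ((15 - 5*7) + (-6/(5 + (9/5 - 2*((-5)**2)**2/5 - 2/5*(-5)**2*0)) + 7))**2 = ((15 - 35) + (-6/(5 + (9/5 - 2/5*25**2 - 2/5*25*0)) + 7))**2 = (-20 + (-6/(5 + (9/5 - 2/5*625 + 0)) + 7))**2 = (-20 + (-6/(5 + (9/5 - 250 + 0)) + 7))**2 = (-20 + (-6/(5 - 1241/5) + 7))**2 = (-20 + (-6/(-1216/5) + 7))**2 = (-20 + (-5/1216*(-6) + 7))**2 = (-20 + (15/608 + 7))**2 = (-20 + 4271/608)**2 = (-7889/608)**2 = 62236321/369664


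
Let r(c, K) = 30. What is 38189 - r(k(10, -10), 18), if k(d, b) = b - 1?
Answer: 38159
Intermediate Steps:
k(d, b) = -1 + b
38189 - r(k(10, -10), 18) = 38189 - 1*30 = 38189 - 30 = 38159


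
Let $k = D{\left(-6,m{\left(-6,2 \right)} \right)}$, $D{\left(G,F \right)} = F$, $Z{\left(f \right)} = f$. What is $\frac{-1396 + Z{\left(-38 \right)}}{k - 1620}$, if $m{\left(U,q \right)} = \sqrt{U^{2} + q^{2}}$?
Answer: $\frac{58077}{65609} + \frac{717 \sqrt{10}}{656090} \approx 0.88865$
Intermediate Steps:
$k = 2 \sqrt{10}$ ($k = \sqrt{\left(-6\right)^{2} + 2^{2}} = \sqrt{36 + 4} = \sqrt{40} = 2 \sqrt{10} \approx 6.3246$)
$\frac{-1396 + Z{\left(-38 \right)}}{k - 1620} = \frac{-1396 - 38}{2 \sqrt{10} - 1620} = - \frac{1434}{-1620 + 2 \sqrt{10}}$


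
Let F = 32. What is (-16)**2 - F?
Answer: 224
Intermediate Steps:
(-16)**2 - F = (-16)**2 - 1*32 = 256 - 32 = 224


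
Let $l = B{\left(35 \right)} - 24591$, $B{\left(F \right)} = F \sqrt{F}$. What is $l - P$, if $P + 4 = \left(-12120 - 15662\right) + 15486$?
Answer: $-12291 + 35 \sqrt{35} \approx -12084.0$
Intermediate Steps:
$B{\left(F \right)} = F^{\frac{3}{2}}$
$l = -24591 + 35 \sqrt{35}$ ($l = 35^{\frac{3}{2}} - 24591 = 35 \sqrt{35} - 24591 = -24591 + 35 \sqrt{35} \approx -24384.0$)
$P = -12300$ ($P = -4 + \left(\left(-12120 - 15662\right) + 15486\right) = -4 + \left(-27782 + 15486\right) = -4 - 12296 = -12300$)
$l - P = \left(-24591 + 35 \sqrt{35}\right) - -12300 = \left(-24591 + 35 \sqrt{35}\right) + 12300 = -12291 + 35 \sqrt{35}$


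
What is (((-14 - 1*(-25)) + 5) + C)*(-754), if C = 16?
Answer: -24128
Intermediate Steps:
(((-14 - 1*(-25)) + 5) + C)*(-754) = (((-14 - 1*(-25)) + 5) + 16)*(-754) = (((-14 + 25) + 5) + 16)*(-754) = ((11 + 5) + 16)*(-754) = (16 + 16)*(-754) = 32*(-754) = -24128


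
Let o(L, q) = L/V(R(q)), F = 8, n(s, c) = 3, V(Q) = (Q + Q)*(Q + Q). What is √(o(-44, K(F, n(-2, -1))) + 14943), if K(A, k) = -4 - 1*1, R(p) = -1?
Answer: 2*√3733 ≈ 122.20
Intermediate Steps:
V(Q) = 4*Q² (V(Q) = (2*Q)*(2*Q) = 4*Q²)
K(A, k) = -5 (K(A, k) = -4 - 1 = -5)
o(L, q) = L/4 (o(L, q) = L/((4*(-1)²)) = L/((4*1)) = L/4)
√(o(-44, K(F, n(-2, -1))) + 14943) = √((¼)*(-44) + 14943) = √(-11 + 14943) = √14932 = 2*√3733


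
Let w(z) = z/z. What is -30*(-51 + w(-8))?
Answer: 1500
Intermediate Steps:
w(z) = 1
-30*(-51 + w(-8)) = -30*(-51 + 1) = -30*(-50) = 1500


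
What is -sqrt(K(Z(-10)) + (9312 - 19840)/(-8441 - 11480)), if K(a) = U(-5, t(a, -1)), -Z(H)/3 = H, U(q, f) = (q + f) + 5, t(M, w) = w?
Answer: -I*sqrt(187117953)/19921 ≈ -0.68667*I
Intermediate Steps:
U(q, f) = 5 + f + q (U(q, f) = (f + q) + 5 = 5 + f + q)
Z(H) = -3*H
K(a) = -1 (K(a) = 5 - 1 - 5 = -1)
-sqrt(K(Z(-10)) + (9312 - 19840)/(-8441 - 11480)) = -sqrt(-1 + (9312 - 19840)/(-8441 - 11480)) = -sqrt(-1 - 10528/(-19921)) = -sqrt(-1 - 10528*(-1/19921)) = -sqrt(-1 + 10528/19921) = -sqrt(-9393/19921) = -I*sqrt(187117953)/19921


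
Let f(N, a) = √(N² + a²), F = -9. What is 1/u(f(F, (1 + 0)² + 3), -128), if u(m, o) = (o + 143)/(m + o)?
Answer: -128/15 + √97/15 ≈ -7.8767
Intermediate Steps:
u(m, o) = (143 + o)/(m + o)
1/u(f(F, (1 + 0)² + 3), -128) = 1/((143 - 128)/(√((-9)² + ((1 + 0)² + 3)²) - 128)) = 1/(15/(√(81 + (1² + 3)²) - 128)) = 1/(15/(√(81 + (1 + 3)²) - 128)) = 1/(15/(√(81 + 4²) - 128)) = 1/(15/(√(81 + 16) - 128)) = 1/(15/(√97 - 128)) = 1/(15/(-128 + √97)) = -128/15 + √97/15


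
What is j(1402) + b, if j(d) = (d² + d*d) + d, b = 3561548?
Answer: 7494158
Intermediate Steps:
j(d) = d + 2*d² (j(d) = (d² + d²) + d = 2*d² + d = d + 2*d²)
j(1402) + b = 1402*(1 + 2*1402) + 3561548 = 1402*(1 + 2804) + 3561548 = 1402*2805 + 3561548 = 3932610 + 3561548 = 7494158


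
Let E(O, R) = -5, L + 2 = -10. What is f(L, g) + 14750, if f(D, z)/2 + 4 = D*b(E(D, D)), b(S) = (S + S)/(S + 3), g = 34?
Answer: 14622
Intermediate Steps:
L = -12 (L = -2 - 10 = -12)
b(S) = 2*S/(3 + S) (b(S) = (2*S)/(3 + S) = 2*S/(3 + S))
f(D, z) = -8 + 10*D (f(D, z) = -8 + 2*(D*(2*(-5)/(3 - 5))) = -8 + 2*(D*(2*(-5)/(-2))) = -8 + 2*(D*(2*(-5)*(-½))) = -8 + 2*(D*5) = -8 + 2*(5*D) = -8 + 10*D)
f(L, g) + 14750 = (-8 + 10*(-12)) + 14750 = (-8 - 120) + 14750 = -128 + 14750 = 14622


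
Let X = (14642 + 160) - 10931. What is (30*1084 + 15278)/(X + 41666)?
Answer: 47798/45537 ≈ 1.0497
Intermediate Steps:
X = 3871 (X = 14802 - 10931 = 3871)
(30*1084 + 15278)/(X + 41666) = (30*1084 + 15278)/(3871 + 41666) = (32520 + 15278)/45537 = 47798*(1/45537) = 47798/45537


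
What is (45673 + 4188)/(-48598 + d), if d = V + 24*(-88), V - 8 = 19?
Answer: -49861/50683 ≈ -0.98378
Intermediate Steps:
V = 27 (V = 8 + 19 = 27)
d = -2085 (d = 27 + 24*(-88) = 27 - 2112 = -2085)
(45673 + 4188)/(-48598 + d) = (45673 + 4188)/(-48598 - 2085) = 49861/(-50683) = 49861*(-1/50683) = -49861/50683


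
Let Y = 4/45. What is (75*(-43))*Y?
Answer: -860/3 ≈ -286.67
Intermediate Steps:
Y = 4/45 (Y = 4*(1/45) = 4/45 ≈ 0.088889)
(75*(-43))*Y = (75*(-43))*(4/45) = -3225*4/45 = -860/3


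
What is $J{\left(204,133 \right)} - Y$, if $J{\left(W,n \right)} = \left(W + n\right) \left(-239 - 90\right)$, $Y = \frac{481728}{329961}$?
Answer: $- \frac{12194749227}{109987} \approx -1.1087 \cdot 10^{5}$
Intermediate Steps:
$Y = \frac{160576}{109987}$ ($Y = 481728 \cdot \frac{1}{329961} = \frac{160576}{109987} \approx 1.46$)
$J{\left(W,n \right)} = - 329 W - 329 n$ ($J{\left(W,n \right)} = \left(W + n\right) \left(-329\right) = - 329 W - 329 n$)
$J{\left(204,133 \right)} - Y = \left(\left(-329\right) 204 - 43757\right) - \frac{160576}{109987} = \left(-67116 - 43757\right) - \frac{160576}{109987} = -110873 - \frac{160576}{109987} = - \frac{12194749227}{109987}$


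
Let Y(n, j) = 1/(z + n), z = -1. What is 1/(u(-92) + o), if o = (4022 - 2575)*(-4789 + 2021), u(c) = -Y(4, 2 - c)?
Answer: -3/12015889 ≈ -2.4967e-7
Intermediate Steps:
Y(n, j) = 1/(-1 + n)
u(c) = -⅓ (u(c) = -1/(-1 + 4) = -1/3 = -1*⅓ = -⅓)
o = -4005296 (o = 1447*(-2768) = -4005296)
1/(u(-92) + o) = 1/(-⅓ - 4005296) = 1/(-12015889/3) = -3/12015889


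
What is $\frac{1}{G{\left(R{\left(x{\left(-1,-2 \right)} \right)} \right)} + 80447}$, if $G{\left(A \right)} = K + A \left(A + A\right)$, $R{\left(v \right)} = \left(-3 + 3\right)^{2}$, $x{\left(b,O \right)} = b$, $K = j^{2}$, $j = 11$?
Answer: $\frac{1}{80568} \approx 1.2412 \cdot 10^{-5}$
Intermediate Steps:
$K = 121$ ($K = 11^{2} = 121$)
$R{\left(v \right)} = 0$ ($R{\left(v \right)} = 0^{2} = 0$)
$G{\left(A \right)} = 121 + 2 A^{2}$ ($G{\left(A \right)} = 121 + A \left(A + A\right) = 121 + A 2 A = 121 + 2 A^{2}$)
$\frac{1}{G{\left(R{\left(x{\left(-1,-2 \right)} \right)} \right)} + 80447} = \frac{1}{\left(121 + 2 \cdot 0^{2}\right) + 80447} = \frac{1}{\left(121 + 2 \cdot 0\right) + 80447} = \frac{1}{\left(121 + 0\right) + 80447} = \frac{1}{121 + 80447} = \frac{1}{80568}$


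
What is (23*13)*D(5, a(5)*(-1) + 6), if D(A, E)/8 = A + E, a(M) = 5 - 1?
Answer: 16744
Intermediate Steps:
a(M) = 4
D(A, E) = 8*A + 8*E (D(A, E) = 8*(A + E) = 8*A + 8*E)
(23*13)*D(5, a(5)*(-1) + 6) = (23*13)*(8*5 + 8*(4*(-1) + 6)) = 299*(40 + 8*(-4 + 6)) = 299*(40 + 8*2) = 299*(40 + 16) = 299*56 = 16744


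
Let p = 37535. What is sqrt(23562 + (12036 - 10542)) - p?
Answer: -37535 + 12*sqrt(174) ≈ -37377.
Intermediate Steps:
sqrt(23562 + (12036 - 10542)) - p = sqrt(23562 + (12036 - 10542)) - 1*37535 = sqrt(23562 + 1494) - 37535 = sqrt(25056) - 37535 = 12*sqrt(174) - 37535 = -37535 + 12*sqrt(174)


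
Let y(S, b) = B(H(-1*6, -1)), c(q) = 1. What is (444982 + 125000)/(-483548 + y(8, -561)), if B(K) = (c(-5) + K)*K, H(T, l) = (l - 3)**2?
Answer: -94997/80546 ≈ -1.1794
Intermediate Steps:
H(T, l) = (-3 + l)**2
B(K) = K*(1 + K) (B(K) = (1 + K)*K = K*(1 + K))
y(S, b) = 272 (y(S, b) = (-3 - 1)**2*(1 + (-3 - 1)**2) = (-4)**2*(1 + (-4)**2) = 16*(1 + 16) = 16*17 = 272)
(444982 + 125000)/(-483548 + y(8, -561)) = (444982 + 125000)/(-483548 + 272) = 569982/(-483276) = 569982*(-1/483276) = -94997/80546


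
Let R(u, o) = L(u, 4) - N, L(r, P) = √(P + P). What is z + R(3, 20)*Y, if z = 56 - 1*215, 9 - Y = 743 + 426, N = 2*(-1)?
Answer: -2479 - 2320*√2 ≈ -5760.0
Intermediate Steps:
L(r, P) = √2*√P (L(r, P) = √(2*P) = √2*√P)
N = -2
R(u, o) = 2 + 2*√2 (R(u, o) = √2*√4 - 1*(-2) = √2*2 + 2 = 2*√2 + 2 = 2 + 2*√2)
Y = -1160 (Y = 9 - (743 + 426) = 9 - 1*1169 = 9 - 1169 = -1160)
z = -159 (z = 56 - 215 = -159)
z + R(3, 20)*Y = -159 + (2 + 2*√2)*(-1160) = -159 + (-2320 - 2320*√2) = -2479 - 2320*√2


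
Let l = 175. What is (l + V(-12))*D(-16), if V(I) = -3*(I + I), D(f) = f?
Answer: -3952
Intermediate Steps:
V(I) = -6*I
(l + V(-12))*D(-16) = (175 - 6*(-12))*(-16) = (175 + 72)*(-16) = 247*(-16) = -3952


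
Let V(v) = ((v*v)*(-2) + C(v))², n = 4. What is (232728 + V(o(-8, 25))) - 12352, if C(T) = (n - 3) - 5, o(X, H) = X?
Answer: 237800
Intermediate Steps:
C(T) = -4 (C(T) = (4 - 3) - 5 = 1 - 5 = -4)
V(v) = (-4 - 2*v²)² (V(v) = ((v*v)*(-2) - 4)² = (v²*(-2) - 4)² = (-2*v² - 4)² = (-4 - 2*v²)²)
(232728 + V(o(-8, 25))) - 12352 = (232728 + 4*(2 + (-8)²)²) - 12352 = (232728 + 4*(2 + 64)²) - 12352 = (232728 + 4*66²) - 12352 = (232728 + 4*4356) - 12352 = (232728 + 17424) - 12352 = 250152 - 12352 = 237800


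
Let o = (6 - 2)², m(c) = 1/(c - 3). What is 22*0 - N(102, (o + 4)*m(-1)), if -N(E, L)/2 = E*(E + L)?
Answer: 19788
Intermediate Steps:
m(c) = 1/(-3 + c)
o = 16 (o = 4² = 16)
N(E, L) = -2*E*(E + L)
22*0 - N(102, (o + 4)*m(-1)) = 22*0 - (-2)*102*(102 + (16 + 4)/(-3 - 1)) = 0 - (-2)*102*(102 + 20/(-4)) = 0 - (-2)*102*(102 + 20*(-¼)) = 0 - (-2)*102*(102 - 5) = 0 - (-2)*102*97 = 0 - 1*(-19788) = 0 + 19788 = 19788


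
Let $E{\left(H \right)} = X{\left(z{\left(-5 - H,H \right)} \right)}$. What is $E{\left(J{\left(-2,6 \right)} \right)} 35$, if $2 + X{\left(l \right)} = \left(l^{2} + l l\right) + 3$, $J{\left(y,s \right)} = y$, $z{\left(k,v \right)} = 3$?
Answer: $665$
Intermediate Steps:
$X{\left(l \right)} = 1 + 2 l^{2}$ ($X{\left(l \right)} = -2 + \left(\left(l^{2} + l l\right) + 3\right) = -2 + \left(\left(l^{2} + l^{2}\right) + 3\right) = -2 + \left(2 l^{2} + 3\right) = -2 + \left(3 + 2 l^{2}\right) = 1 + 2 l^{2}$)
$E{\left(H \right)} = 19$ ($E{\left(H \right)} = 1 + 2 \cdot 3^{2} = 1 + 2 \cdot 9 = 1 + 18 = 19$)
$E{\left(J{\left(-2,6 \right)} \right)} 35 = 19 \cdot 35 = 665$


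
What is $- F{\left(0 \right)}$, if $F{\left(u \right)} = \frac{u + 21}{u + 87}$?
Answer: $- \frac{7}{29} \approx -0.24138$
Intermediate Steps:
$F{\left(u \right)} = \frac{21 + u}{87 + u}$
$- F{\left(0 \right)} = - \frac{21 + 0}{87 + 0} = - \frac{21}{87} = \left(-1\right) \frac{7}{29} = - \frac{7}{29}$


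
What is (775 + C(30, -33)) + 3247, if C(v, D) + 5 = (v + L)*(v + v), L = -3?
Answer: 5637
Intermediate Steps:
C(v, D) = -5 + 2*v*(-3 + v) (C(v, D) = -5 + (v - 3)*(v + v) = -5 + (-3 + v)*(2*v) = -5 + 2*v*(-3 + v))
(775 + C(30, -33)) + 3247 = (775 + (-5 - 6*30 + 2*30²)) + 3247 = (775 + (-5 - 180 + 2*900)) + 3247 = (775 + (-5 - 180 + 1800)) + 3247 = (775 + 1615) + 3247 = 2390 + 3247 = 5637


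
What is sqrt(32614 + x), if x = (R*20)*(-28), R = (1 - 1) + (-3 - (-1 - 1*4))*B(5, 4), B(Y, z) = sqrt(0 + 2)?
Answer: sqrt(32614 - 1120*sqrt(2)) ≈ 176.15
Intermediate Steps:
B(Y, z) = sqrt(2)
R = 2*sqrt(2) (R = (1 - 1) + (-3 - (-1 - 1*4))*sqrt(2) = 0 + (-3 - (-1 - 4))*sqrt(2) = 0 + (-3 - 1*(-5))*sqrt(2) = 0 + (-3 + 5)*sqrt(2) = 0 + 2*sqrt(2) = 2*sqrt(2) ≈ 2.8284)
x = -1120*sqrt(2) (x = ((2*sqrt(2))*20)*(-28) = (40*sqrt(2))*(-28) = -1120*sqrt(2) ≈ -1583.9)
sqrt(32614 + x) = sqrt(32614 - 1120*sqrt(2))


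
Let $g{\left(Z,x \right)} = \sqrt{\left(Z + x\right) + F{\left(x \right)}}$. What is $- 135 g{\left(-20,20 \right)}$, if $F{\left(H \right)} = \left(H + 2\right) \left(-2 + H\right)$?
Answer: $- 810 \sqrt{11} \approx -2686.5$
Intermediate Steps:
$F{\left(H \right)} = \left(-2 + H\right) \left(2 + H\right)$ ($F{\left(H \right)} = \left(2 + H\right) \left(-2 + H\right) = \left(-2 + H\right) \left(2 + H\right)$)
$g{\left(Z,x \right)} = \sqrt{-4 + Z + x + x^{2}}$ ($g{\left(Z,x \right)} = \sqrt{\left(Z + x\right) + \left(-4 + x^{2}\right)} = \sqrt{-4 + Z + x + x^{2}}$)
$- 135 g{\left(-20,20 \right)} = - 135 \sqrt{-4 - 20 + 20 + 20^{2}} = - 135 \sqrt{-4 - 20 + 20 + 400} = - 135 \sqrt{396} = - 135 \cdot 6 \sqrt{11} = - 810 \sqrt{11}$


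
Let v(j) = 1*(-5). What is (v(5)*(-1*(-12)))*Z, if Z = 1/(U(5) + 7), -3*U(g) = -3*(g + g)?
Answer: -60/17 ≈ -3.5294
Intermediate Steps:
U(g) = 2*g (U(g) = -(-1)*(g + g) = -(-1)*2*g = -(-2)*g = 2*g)
v(j) = -5
Z = 1/17 (Z = 1/(2*5 + 7) = 1/(10 + 7) = 1/17 ≈ 0.058824)
(v(5)*(-1*(-12)))*Z = -(-5)*(-12)*(1/17) = -5*12*(1/17) = -60*1/17 = -60/17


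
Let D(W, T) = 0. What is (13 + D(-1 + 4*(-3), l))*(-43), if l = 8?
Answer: -559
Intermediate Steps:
(13 + D(-1 + 4*(-3), l))*(-43) = (13 + 0)*(-43) = 13*(-43) = -559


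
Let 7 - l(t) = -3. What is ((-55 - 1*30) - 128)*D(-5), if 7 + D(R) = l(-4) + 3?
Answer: -1278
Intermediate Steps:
l(t) = 10 (l(t) = 7 - 1*(-3) = 7 + 3 = 10)
D(R) = 6 (D(R) = -7 + (10 + 3) = -7 + 13 = 6)
((-55 - 1*30) - 128)*D(-5) = ((-55 - 1*30) - 128)*6 = ((-55 - 30) - 128)*6 = (-85 - 128)*6 = -213*6 = -1278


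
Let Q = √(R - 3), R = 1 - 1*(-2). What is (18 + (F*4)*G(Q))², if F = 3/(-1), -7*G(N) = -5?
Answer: 4356/49 ≈ 88.898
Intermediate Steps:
R = 3 (R = 1 + 2 = 3)
Q = 0 (Q = √(3 - 3) = √0 = 0)
G(N) = 5/7 (G(N) = -⅐*(-5) = 5/7)
F = -3 (F = 3*(-1) = -3)
(18 + (F*4)*G(Q))² = (18 - 3*4*(5/7))² = (18 - 12*5/7)² = (18 - 60/7)² = (66/7)² = 4356/49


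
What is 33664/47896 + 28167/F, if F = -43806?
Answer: 5233273/87422174 ≈ 0.059862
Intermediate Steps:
33664/47896 + 28167/F = 33664/47896 + 28167/(-43806) = 33664*(1/47896) + 28167*(-1/43806) = 4208/5987 - 9389/14602 = 5233273/87422174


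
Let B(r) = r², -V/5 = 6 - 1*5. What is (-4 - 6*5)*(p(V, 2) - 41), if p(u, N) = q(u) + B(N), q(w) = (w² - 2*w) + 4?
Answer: -68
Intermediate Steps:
q(w) = 4 + w² - 2*w
V = -5 (V = -5*(6 - 1*5) = -5*(6 - 5) = -5*1 = -5)
p(u, N) = 4 + N² + u² - 2*u (p(u, N) = (4 + u² - 2*u) + N² = 4 + N² + u² - 2*u)
(-4 - 6*5)*(p(V, 2) - 41) = (-4 - 6*5)*((4 + 2² + (-5)² - 2*(-5)) - 41) = (-4 - 30)*((4 + 4 + 25 + 10) - 41) = -34*(43 - 41) = -34*2 = -68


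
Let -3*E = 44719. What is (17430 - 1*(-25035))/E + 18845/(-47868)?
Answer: -6940873415/2140609092 ≈ -3.2425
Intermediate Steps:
E = -44719/3 (E = -⅓*44719 = -44719/3 ≈ -14906.)
(17430 - 1*(-25035))/E + 18845/(-47868) = (17430 - 1*(-25035))/(-44719/3) + 18845/(-47868) = (17430 + 25035)*(-3/44719) + 18845*(-1/47868) = 42465*(-3/44719) - 18845/47868 = -127395/44719 - 18845/47868 = -6940873415/2140609092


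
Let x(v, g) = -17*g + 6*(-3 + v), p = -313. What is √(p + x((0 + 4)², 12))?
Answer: I*√439 ≈ 20.952*I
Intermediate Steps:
x(v, g) = -18 - 17*g + 6*v (x(v, g) = -17*g + (-18 + 6*v) = -18 - 17*g + 6*v)
√(p + x((0 + 4)², 12)) = √(-313 + (-18 - 17*12 + 6*(0 + 4)²)) = √(-313 + (-18 - 204 + 6*4²)) = √(-313 + (-18 - 204 + 6*16)) = √(-313 + (-18 - 204 + 96)) = √(-313 - 126) = √(-439) = I*√439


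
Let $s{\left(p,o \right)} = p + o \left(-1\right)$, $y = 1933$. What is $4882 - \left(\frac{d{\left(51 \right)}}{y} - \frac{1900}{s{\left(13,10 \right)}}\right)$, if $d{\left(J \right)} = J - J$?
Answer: $\frac{16546}{3} \approx 5515.3$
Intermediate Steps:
$d{\left(J \right)} = 0$
$s{\left(p,o \right)} = p - o$
$4882 - \left(\frac{d{\left(51 \right)}}{y} - \frac{1900}{s{\left(13,10 \right)}}\right) = 4882 - \left(\frac{0}{1933} - \frac{1900}{13 - 10}\right) = 4882 - \left(0 \cdot \frac{1}{1933} - \frac{1900}{13 - 10}\right) = 4882 - \left(0 - \frac{1900}{3}\right) = 4882 - - \frac{1900}{3} = 4882 + \frac{1900}{3} = \frac{16546}{3}$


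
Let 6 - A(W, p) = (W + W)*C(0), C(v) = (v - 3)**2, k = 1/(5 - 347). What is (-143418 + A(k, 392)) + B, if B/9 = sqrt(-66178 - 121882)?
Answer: -2724827/19 + 18*I*sqrt(47015) ≈ -1.4341e+5 + 3902.9*I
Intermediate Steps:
k = -1/342 (k = 1/(-342) = -1/342 ≈ -0.0029240)
C(v) = (-3 + v)**2
B = 18*I*sqrt(47015) (B = 9*sqrt(-66178 - 121882) = 9*sqrt(-188060) = 9*(2*I*sqrt(47015)) = 18*I*sqrt(47015) ≈ 3902.9*I)
A(W, p) = 6 - 18*W (A(W, p) = 6 - (W + W)*(-3 + 0)**2 = 6 - 2*W*(-3)**2 = 6 - 2*W*9 = 6 - 18*W)
(-143418 + A(k, 392)) + B = (-143418 + (6 - 18*(-1/342))) + 18*I*sqrt(47015) = (-143418 + (6 + 1/19)) + 18*I*sqrt(47015) = (-143418 + 115/19) + 18*I*sqrt(47015) = -2724827/19 + 18*I*sqrt(47015)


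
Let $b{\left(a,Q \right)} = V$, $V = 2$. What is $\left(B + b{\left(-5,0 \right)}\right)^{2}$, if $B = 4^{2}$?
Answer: $324$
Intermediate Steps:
$b{\left(a,Q \right)} = 2$
$B = 16$
$\left(B + b{\left(-5,0 \right)}\right)^{2} = \left(16 + 2\right)^{2} = 18^{2} = 324$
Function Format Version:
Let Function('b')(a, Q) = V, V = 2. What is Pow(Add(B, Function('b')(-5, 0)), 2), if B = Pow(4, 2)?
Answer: 324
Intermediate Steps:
Function('b')(a, Q) = 2
B = 16
Pow(Add(B, Function('b')(-5, 0)), 2) = Pow(Add(16, 2), 2) = Pow(18, 2) = 324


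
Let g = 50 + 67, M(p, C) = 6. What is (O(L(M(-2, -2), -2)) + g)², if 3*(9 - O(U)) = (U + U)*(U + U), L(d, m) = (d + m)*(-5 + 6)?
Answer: 98596/9 ≈ 10955.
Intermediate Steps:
L(d, m) = d + m (L(d, m) = (d + m)*1 = d + m)
O(U) = 9 - 4*U²/3 (O(U) = 9 - (U + U)*(U + U)/3 = 9 - 2*U*2*U/3 = 9 - 4*U²/3)
g = 117
(O(L(M(-2, -2), -2)) + g)² = ((9 - 4*(6 - 2)²/3) + 117)² = ((9 - 4/3*4²) + 117)² = ((9 - 4/3*16) + 117)² = ((9 - 64/3) + 117)² = (-37/3 + 117)² = (314/3)² = 98596/9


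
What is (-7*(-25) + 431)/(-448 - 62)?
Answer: -101/85 ≈ -1.1882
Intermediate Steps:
(-7*(-25) + 431)/(-448 - 62) = (175 + 431)/(-510) = 606*(-1/510) = -101/85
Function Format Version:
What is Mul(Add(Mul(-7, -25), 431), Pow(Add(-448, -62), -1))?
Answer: Rational(-101, 85) ≈ -1.1882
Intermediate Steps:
Mul(Add(Mul(-7, -25), 431), Pow(Add(-448, -62), -1)) = Mul(Add(175, 431), Pow(-510, -1)) = Mul(606, Rational(-1, 510)) = Rational(-101, 85)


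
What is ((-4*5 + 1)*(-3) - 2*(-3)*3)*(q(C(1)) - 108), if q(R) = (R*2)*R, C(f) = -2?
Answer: -7500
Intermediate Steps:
q(R) = 2*R**2 (q(R) = (2*R)*R = 2*R**2)
((-4*5 + 1)*(-3) - 2*(-3)*3)*(q(C(1)) - 108) = ((-4*5 + 1)*(-3) - 2*(-3)*3)*(2*(-2)**2 - 108) = ((-20 + 1)*(-3) + 6*3)*(2*4 - 108) = (-19*(-3) + 18)*(8 - 108) = (57 + 18)*(-100) = 75*(-100) = -7500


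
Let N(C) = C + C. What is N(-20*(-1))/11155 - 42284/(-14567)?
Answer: 94452140/32498977 ≈ 2.9063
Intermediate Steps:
N(C) = 2*C
N(-20*(-1))/11155 - 42284/(-14567) = (2*(-20*(-1)))/11155 - 42284/(-14567) = (2*20)*(1/11155) - 42284*(-1/14567) = 40*(1/11155) + 42284/14567 = 8/2231 + 42284/14567 = 94452140/32498977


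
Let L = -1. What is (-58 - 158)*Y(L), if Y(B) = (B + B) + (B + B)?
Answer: 864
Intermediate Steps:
Y(B) = 4*B (Y(B) = 2*B + 2*B = 4*B)
(-58 - 158)*Y(L) = (-58 - 158)*(4*(-1)) = -216*(-4) = 864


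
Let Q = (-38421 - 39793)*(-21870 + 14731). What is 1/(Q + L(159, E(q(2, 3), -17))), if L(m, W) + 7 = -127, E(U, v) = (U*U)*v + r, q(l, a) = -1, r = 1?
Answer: 1/558369612 ≈ 1.7909e-9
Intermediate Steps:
E(U, v) = 1 + v*U**2 (E(U, v) = (U*U)*v + 1 = U**2*v + 1 = v*U**2 + 1 = 1 + v*U**2)
L(m, W) = -134 (L(m, W) = -7 - 127 = -134)
Q = 558369746 (Q = -78214*(-7139) = 558369746)
1/(Q + L(159, E(q(2, 3), -17))) = 1/(558369746 - 134) = 1/558369612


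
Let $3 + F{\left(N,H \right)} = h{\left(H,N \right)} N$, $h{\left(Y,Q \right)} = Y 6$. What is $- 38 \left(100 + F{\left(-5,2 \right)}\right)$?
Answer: $-1406$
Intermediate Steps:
$h{\left(Y,Q \right)} = 6 Y$
$F{\left(N,H \right)} = -3 + 6 H N$
$- 38 \left(100 + F{\left(-5,2 \right)}\right) = - 38 \left(100 + \left(-3 + 6 \cdot 2 \left(-5\right)\right)\right) = - 38 \left(100 - 63\right) = \left(-38\right) 37 = -1406$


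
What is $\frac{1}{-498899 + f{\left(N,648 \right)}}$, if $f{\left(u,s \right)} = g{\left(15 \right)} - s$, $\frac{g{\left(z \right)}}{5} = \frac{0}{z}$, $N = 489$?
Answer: $- \frac{1}{499547} \approx -2.0018 \cdot 10^{-6}$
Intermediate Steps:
$g{\left(z \right)} = 0$ ($g{\left(z \right)} = 5 \frac{0}{z} = 5 \cdot 0 = 0$)
$f{\left(u,s \right)} = - s$ ($f{\left(u,s \right)} = 0 - s = - s$)
$\frac{1}{-498899 + f{\left(N,648 \right)}} = \frac{1}{-498899 - 648} = \frac{1}{-499547} = - \frac{1}{499547}$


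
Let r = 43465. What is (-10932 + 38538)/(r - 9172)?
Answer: 9202/11431 ≈ 0.80500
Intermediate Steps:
(-10932 + 38538)/(r - 9172) = (-10932 + 38538)/(43465 - 9172) = 27606/34293 = 27606*(1/34293) = 9202/11431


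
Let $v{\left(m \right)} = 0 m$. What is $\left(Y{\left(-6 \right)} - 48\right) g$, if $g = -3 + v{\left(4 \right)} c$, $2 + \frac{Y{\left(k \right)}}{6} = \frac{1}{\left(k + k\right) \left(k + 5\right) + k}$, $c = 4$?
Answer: $177$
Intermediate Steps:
$Y{\left(k \right)} = -12 + \frac{6}{k + 2 k \left(5 + k\right)}$ ($Y{\left(k \right)} = -12 + \frac{6}{\left(k + k\right) \left(k + 5\right) + k} = -12 + \frac{6}{2 k \left(5 + k\right) + k} = -12 + \frac{6}{k + 2 k \left(5 + k\right)}$)
$v{\left(m \right)} = 0$
$g = -3$ ($g = -3 + 0 \cdot 4 = -3 + 0 = -3$)
$\left(Y{\left(-6 \right)} - 48\right) g = \left(\frac{6 \left(1 - -132 - 4 \left(-6\right)^{2}\right)}{\left(-6\right) \left(11 + 2 \left(-6\right)\right)} - 48\right) \left(-3\right) = \left(6 \left(- \frac{1}{6}\right) \frac{1}{11 - 12} \left(1 + 132 - 144\right) - 48\right) \left(-3\right) = \left(6 \left(- \frac{1}{6}\right) \frac{1}{-1} \left(1 + 132 - 144\right) - 48\right) \left(-3\right) = \left(6 \left(- \frac{1}{6}\right) \left(-1\right) \left(-11\right) - 48\right) \left(-3\right) = \left(-11 - 48\right) \left(-3\right) = \left(-59\right) \left(-3\right) = 177$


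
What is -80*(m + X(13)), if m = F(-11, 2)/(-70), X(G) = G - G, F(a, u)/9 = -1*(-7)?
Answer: 72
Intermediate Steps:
F(a, u) = 63 (F(a, u) = 9*(-1*(-7)) = 9*7 = 63)
X(G) = 0
m = -9/10 (m = 63/(-70) = 63*(-1/70) = -9/10 ≈ -0.90000)
-80*(m + X(13)) = -80*(-9/10 + 0) = -80*(-9/10) = 72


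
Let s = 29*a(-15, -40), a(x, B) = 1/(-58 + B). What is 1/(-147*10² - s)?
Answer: -98/1440571 ≈ -6.8029e-5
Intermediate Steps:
s = -29/98 (s = 29/(-58 - 40) = 29/(-98) = 29*(-1/98) = -29/98 ≈ -0.29592)
1/(-147*10² - s) = 1/(-147*10² - 1*(-29/98)) = 1/(-147*100 + 29/98) = 1/(-14700 + 29/98) = 1/(-1440571/98) = -98/1440571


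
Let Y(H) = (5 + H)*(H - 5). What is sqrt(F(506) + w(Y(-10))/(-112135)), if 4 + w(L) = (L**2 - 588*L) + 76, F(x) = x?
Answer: sqrt(6366880982255)/112135 ≈ 22.502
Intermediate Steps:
Y(H) = (-5 + H)*(5 + H) (Y(H) = (5 + H)*(-5 + H) = (-5 + H)*(5 + H))
w(L) = 72 + L**2 - 588*L (w(L) = -4 + ((L**2 - 588*L) + 76) = -4 + (76 + L**2 - 588*L) = 72 + L**2 - 588*L)
sqrt(F(506) + w(Y(-10))/(-112135)) = sqrt(506 + (72 + (-25 + (-10)**2)**2 - 588*(-25 + (-10)**2))/(-112135)) = sqrt(506 + (72 + (-25 + 100)**2 - 588*(-25 + 100))*(-1/112135)) = sqrt(506 + (72 + 75**2 - 588*75)*(-1/112135)) = sqrt(506 + (72 + 5625 - 44100)*(-1/112135)) = sqrt(506 - 38403*(-1/112135)) = sqrt(506 + 38403/112135) = sqrt(56778713/112135) = sqrt(6366880982255)/112135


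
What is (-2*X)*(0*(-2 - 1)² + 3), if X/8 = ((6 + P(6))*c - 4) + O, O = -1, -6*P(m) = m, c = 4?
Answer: -720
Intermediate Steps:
P(m) = -m/6
X = 120 (X = 8*(((6 - ⅙*6)*4 - 4) - 1) = 8*(((6 - 1)*4 - 4) - 1) = 8*((5*4 - 4) - 1) = 8*((20 - 4) - 1) = 8*(16 - 1) = 8*15 = 120)
(-2*X)*(0*(-2 - 1)² + 3) = (-2*120)*(0*(-2 - 1)² + 3) = -240*(0*(-3)² + 3) = -240*(0*9 + 3) = -240*(0 + 3) = -240*3 = -720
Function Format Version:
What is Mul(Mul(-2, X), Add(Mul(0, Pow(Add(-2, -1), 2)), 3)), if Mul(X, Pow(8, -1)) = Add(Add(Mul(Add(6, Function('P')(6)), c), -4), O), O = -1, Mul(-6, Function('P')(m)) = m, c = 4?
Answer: -720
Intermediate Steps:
Function('P')(m) = Mul(Rational(-1, 6), m)
X = 120 (X = Mul(8, Add(Add(Mul(Add(6, Mul(Rational(-1, 6), 6)), 4), -4), -1)) = Mul(8, Add(Add(Mul(Add(6, -1), 4), -4), -1)) = Mul(8, Add(Add(Mul(5, 4), -4), -1)) = Mul(8, Add(Add(20, -4), -1)) = Mul(8, Add(16, -1)) = Mul(8, 15) = 120)
Mul(Mul(-2, X), Add(Mul(0, Pow(Add(-2, -1), 2)), 3)) = Mul(Mul(-2, 120), Add(Mul(0, Pow(Add(-2, -1), 2)), 3)) = Mul(-240, Add(Mul(0, Pow(-3, 2)), 3)) = Mul(-240, Add(Mul(0, 9), 3)) = Mul(-240, Add(0, 3)) = Mul(-240, 3) = -720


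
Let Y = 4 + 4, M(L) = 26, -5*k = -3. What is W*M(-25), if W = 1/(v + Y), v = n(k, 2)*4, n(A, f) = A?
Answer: 5/2 ≈ 2.5000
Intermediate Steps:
k = 3/5 (k = -1/5*(-3) = 3/5 ≈ 0.60000)
Y = 8
v = 12/5 (v = (3/5)*4 = 12/5 ≈ 2.4000)
W = 5/52 (W = 1/(12/5 + 8) = 1/(52/5) = 5/52 ≈ 0.096154)
W*M(-25) = (5/52)*26 = 5/2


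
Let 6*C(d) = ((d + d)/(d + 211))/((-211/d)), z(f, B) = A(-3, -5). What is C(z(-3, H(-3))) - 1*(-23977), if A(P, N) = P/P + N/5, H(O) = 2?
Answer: 23977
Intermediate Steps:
A(P, N) = 1 + N/5 (A(P, N) = 1 + N*(1/5) = 1 + N/5)
z(f, B) = 0 (z(f, B) = 1 + (1/5)*(-5) = 1 - 1 = 0)
C(d) = -d**2/(633*(211 + d)) (C(d) = (((d + d)/(d + 211))/((-211/d)))/6 = (((2*d)/(211 + d))*(-d/211))/6 = ((2*d/(211 + d))*(-d/211))/6 = (-2*d**2/(211*(211 + d)))/6 = -d**2/(633*(211 + d)))
C(z(-3, H(-3))) - 1*(-23977) = -1*0**2/(133563 + 633*0) - 1*(-23977) = -1*0/(133563 + 0) + 23977 = -1*0/133563 + 23977 = -1*0*1/133563 + 23977 = 0 + 23977 = 23977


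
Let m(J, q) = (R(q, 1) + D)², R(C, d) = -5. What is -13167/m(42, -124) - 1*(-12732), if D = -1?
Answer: 49465/4 ≈ 12366.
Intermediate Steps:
m(J, q) = 36 (m(J, q) = (-5 - 1)² = (-6)² = 36)
-13167/m(42, -124) - 1*(-12732) = -13167/36 - 1*(-12732) = -13167*1/36 + 12732 = -1463/4 + 12732 = 49465/4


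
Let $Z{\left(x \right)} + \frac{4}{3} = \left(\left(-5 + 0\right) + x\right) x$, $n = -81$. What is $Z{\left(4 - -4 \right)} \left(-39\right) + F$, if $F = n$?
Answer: $-965$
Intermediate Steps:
$F = -81$
$Z{\left(x \right)} = - \frac{4}{3} + x \left(-5 + x\right)$ ($Z{\left(x \right)} = - \frac{4}{3} + \left(\left(-5 + 0\right) + x\right) x = - \frac{4}{3} + \left(-5 + x\right) x = - \frac{4}{3} + x \left(-5 + x\right)$)
$Z{\left(4 - -4 \right)} \left(-39\right) + F = \left(- \frac{4}{3} + \left(4 - -4\right)^{2} - 5 \left(4 - -4\right)\right) \left(-39\right) - 81 = \left(- \frac{4}{3} + \left(4 + 4\right)^{2} - 5 \left(4 + 4\right)\right) \left(-39\right) - 81 = \left(- \frac{4}{3} + 8^{2} - 40\right) \left(-39\right) - 81 = \left(- \frac{4}{3} + 64 - 40\right) \left(-39\right) - 81 = \frac{68}{3} \left(-39\right) - 81 = -884 - 81 = -965$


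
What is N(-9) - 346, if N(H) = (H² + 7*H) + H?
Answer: -337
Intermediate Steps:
N(H) = H² + 8*H
N(-9) - 346 = -9*(8 - 9) - 346 = -9*(-1) - 346 = 9 - 346 = -337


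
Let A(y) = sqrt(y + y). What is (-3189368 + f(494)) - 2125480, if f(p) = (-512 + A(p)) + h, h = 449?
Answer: -5314911 + 2*sqrt(247) ≈ -5.3149e+6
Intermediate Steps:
A(y) = sqrt(2)*sqrt(y) (A(y) = sqrt(2*y) = sqrt(2)*sqrt(y))
f(p) = -63 + sqrt(2)*sqrt(p) (f(p) = (-512 + sqrt(2)*sqrt(p)) + 449 = -63 + sqrt(2)*sqrt(p))
(-3189368 + f(494)) - 2125480 = (-3189368 + (-63 + sqrt(2)*sqrt(494))) - 2125480 = (-3189368 + (-63 + 2*sqrt(247))) - 2125480 = (-3189431 + 2*sqrt(247)) - 2125480 = -5314911 + 2*sqrt(247)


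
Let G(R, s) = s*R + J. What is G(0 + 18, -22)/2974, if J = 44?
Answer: -176/1487 ≈ -0.11836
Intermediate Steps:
G(R, s) = 44 + R*s (G(R, s) = s*R + 44 = R*s + 44 = 44 + R*s)
G(0 + 18, -22)/2974 = (44 + (0 + 18)*(-22))/2974 = (44 + 18*(-22))*(1/2974) = (44 - 396)*(1/2974) = -352*1/2974 = -176/1487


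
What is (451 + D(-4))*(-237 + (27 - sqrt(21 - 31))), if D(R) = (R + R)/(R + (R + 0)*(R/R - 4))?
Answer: -94500 - 450*I*sqrt(10) ≈ -94500.0 - 1423.0*I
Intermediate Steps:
D(R) = -1 (D(R) = (2*R)/(R + R*(1 - 4)) = (2*R)/(R + R*(-3)) = (2*R)/(R - 3*R) = (2*R)/((-2*R)) = (2*R)*(-1/(2*R)) = -1)
(451 + D(-4))*(-237 + (27 - sqrt(21 - 31))) = (451 - 1)*(-237 + (27 - sqrt(21 - 31))) = 450*(-237 + (27 - sqrt(-10))) = 450*(-237 + (27 - I*sqrt(10))) = 450*(-210 - I*sqrt(10)) = -94500 - 450*I*sqrt(10)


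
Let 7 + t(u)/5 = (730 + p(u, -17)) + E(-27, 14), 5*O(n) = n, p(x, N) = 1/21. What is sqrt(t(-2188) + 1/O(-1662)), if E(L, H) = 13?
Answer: sqrt(498119657070)/11634 ≈ 60.665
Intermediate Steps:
p(x, N) = 1/21
O(n) = n/5
t(u) = 77285/21 (t(u) = -35 + 5*((730 + 1/21) + 13) = -35 + 5*(15331/21 + 13) = -35 + 5*(15604/21) = -35 + 78020/21 = 77285/21)
sqrt(t(-2188) + 1/O(-1662)) = sqrt(77285/21 + 1/((1/5)*(-1662))) = sqrt(77285/21 + 1/(-1662/5)) = sqrt(77285/21 - 5/1662) = sqrt(42815855/11634) = sqrt(498119657070)/11634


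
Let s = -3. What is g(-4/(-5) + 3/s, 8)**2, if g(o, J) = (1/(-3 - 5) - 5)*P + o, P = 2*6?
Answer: 380689/100 ≈ 3806.9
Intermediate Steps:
P = 12
g(o, J) = -123/2 + o (g(o, J) = (1/(-3 - 5) - 5)*12 + o = (1/(-8) - 5)*12 + o = (-1/8 - 5)*12 + o = -41/8*12 + o = -123/2 + o)
g(-4/(-5) + 3/s, 8)**2 = (-123/2 + (-4/(-5) + 3/(-3)))**2 = (-123/2 + (-4*(-1/5) + 3*(-1/3)))**2 = (-123/2 + (4/5 - 1))**2 = (-123/2 - 1/5)**2 = (-617/10)**2 = 380689/100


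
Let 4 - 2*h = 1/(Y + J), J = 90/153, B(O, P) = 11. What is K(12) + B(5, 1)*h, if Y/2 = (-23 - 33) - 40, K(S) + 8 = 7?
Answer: 136855/6508 ≈ 21.029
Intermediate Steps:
K(S) = -1 (K(S) = -8 + 7 = -1)
J = 10/17 (J = 90*(1/153) = 10/17 ≈ 0.58823)
Y = -192 (Y = 2*((-23 - 33) - 40) = 2*(-56 - 40) = 2*(-96) = -192)
h = 13033/6508 (h = 2 - 1/(2*(-192 + 10/17)) = 2 - 1/(2*(-3254/17)) = 2 - ½*(-17/3254) = 2 + 17/6508 = 13033/6508 ≈ 2.0026)
K(12) + B(5, 1)*h = -1 + 11*(13033/6508) = -1 + 143363/6508 = 136855/6508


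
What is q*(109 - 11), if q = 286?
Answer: 28028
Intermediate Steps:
q*(109 - 11) = 286*(109 - 11) = 286*98 = 28028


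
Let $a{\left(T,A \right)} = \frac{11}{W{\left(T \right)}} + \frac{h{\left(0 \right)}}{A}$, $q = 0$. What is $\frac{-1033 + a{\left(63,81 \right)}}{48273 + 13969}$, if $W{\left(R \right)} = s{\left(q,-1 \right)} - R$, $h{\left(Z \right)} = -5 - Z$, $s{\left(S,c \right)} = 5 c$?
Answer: $- \frac{5690995}{342828936} \approx -0.0166$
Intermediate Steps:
$W{\left(R \right)} = -5 - R$ ($W{\left(R \right)} = 5 \left(-1\right) - R = -5 - R$)
$a{\left(T,A \right)} = - \frac{5}{A} + \frac{11}{-5 - T}$ ($a{\left(T,A \right)} = \frac{11}{-5 - T} + \frac{-5 - 0}{A} = \frac{11}{-5 - T} + \frac{-5 + 0}{A} = \frac{11}{-5 - T} - \frac{5}{A} = - \frac{5}{A} + \frac{11}{-5 - T}$)
$\frac{-1033 + a{\left(63,81 \right)}}{48273 + 13969} = \frac{-1033 + \frac{-25 - 891 - 315}{81 \left(5 + 63\right)}}{48273 + 13969} = \frac{-1033 + \frac{-25 - 891 - 315}{81 \cdot 68}}{62242} = \left(-1033 + \frac{1}{81} \cdot \frac{1}{68} \left(-1231\right)\right) \frac{1}{62242} = \left(-1033 - \frac{1231}{5508}\right) \frac{1}{62242} = \left(- \frac{5690995}{5508}\right) \frac{1}{62242} = - \frac{5690995}{342828936}$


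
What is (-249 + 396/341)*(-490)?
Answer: 3764670/31 ≈ 1.2144e+5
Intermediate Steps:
(-249 + 396/341)*(-490) = (-249 + 396*(1/341))*(-490) = (-249 + 36/31)*(-490) = -7683/31*(-490) = 3764670/31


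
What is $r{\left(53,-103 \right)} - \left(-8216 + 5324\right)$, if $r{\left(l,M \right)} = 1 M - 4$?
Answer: $2785$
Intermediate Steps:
$r{\left(l,M \right)} = -4 + M$ ($r{\left(l,M \right)} = M - 4 = -4 + M$)
$r{\left(53,-103 \right)} - \left(-8216 + 5324\right) = \left(-4 - 103\right) - \left(-8216 + 5324\right) = -107 - -2892 = -107 + 2892 = 2785$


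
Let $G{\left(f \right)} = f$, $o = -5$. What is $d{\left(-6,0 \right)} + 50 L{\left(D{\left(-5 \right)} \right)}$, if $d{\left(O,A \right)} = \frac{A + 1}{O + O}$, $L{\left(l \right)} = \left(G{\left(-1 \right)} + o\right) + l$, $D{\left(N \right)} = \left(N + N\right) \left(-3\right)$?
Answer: $\frac{14399}{12} \approx 1199.9$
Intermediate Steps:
$D{\left(N \right)} = - 6 N$ ($D{\left(N \right)} = 2 N \left(-3\right) = - 6 N$)
$L{\left(l \right)} = -6 + l$ ($L{\left(l \right)} = \left(-1 - 5\right) + l = -6 + l$)
$d{\left(O,A \right)} = \frac{1 + A}{2 O}$
$d{\left(-6,0 \right)} + 50 L{\left(D{\left(-5 \right)} \right)} = \frac{1 + 0}{2 \left(-6\right)} + 50 \left(-6 - -30\right) = \frac{1}{2} \left(- \frac{1}{6}\right) 1 + 50 \left(-6 + 30\right) = - \frac{1}{12} + 50 \cdot 24 = - \frac{1}{12} + 1200 = \frac{14399}{12}$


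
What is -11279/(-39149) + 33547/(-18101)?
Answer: -1109170324/708636049 ≈ -1.5652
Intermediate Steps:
-11279/(-39149) + 33547/(-18101) = -11279*(-1/39149) + 33547*(-1/18101) = 11279/39149 - 33547/18101 = -1109170324/708636049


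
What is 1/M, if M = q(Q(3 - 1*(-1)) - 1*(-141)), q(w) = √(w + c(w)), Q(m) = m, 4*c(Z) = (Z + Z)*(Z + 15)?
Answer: √145/1305 ≈ 0.0092273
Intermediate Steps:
c(Z) = Z*(15 + Z)/2 (c(Z) = ((Z + Z)*(Z + 15))/4 = ((2*Z)*(15 + Z))/4 = (2*Z*(15 + Z))/4 = Z*(15 + Z)/2)
q(w) = √(w + w*(15 + w)/2)
M = 9*√145 (M = √2*√(((3 - 1*(-1)) - 1*(-141))*(17 + ((3 - 1*(-1)) - 1*(-141))))/2 = √2*√(((3 + 1) + 141)*(17 + ((3 + 1) + 141)))/2 = √2*√((4 + 141)*(17 + (4 + 141)))/2 = √2*√(145*(17 + 145))/2 = √2*√(145*162)/2 = √2*√23490/2 = √2*(9*√290)/2 = 9*√145 ≈ 108.37)
1/M = 1/(9*√145) = √145/1305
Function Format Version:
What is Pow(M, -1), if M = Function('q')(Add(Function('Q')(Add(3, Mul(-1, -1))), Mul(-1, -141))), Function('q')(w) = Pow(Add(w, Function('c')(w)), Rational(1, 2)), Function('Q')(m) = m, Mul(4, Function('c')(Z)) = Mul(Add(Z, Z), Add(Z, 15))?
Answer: Mul(Rational(1, 1305), Pow(145, Rational(1, 2))) ≈ 0.0092273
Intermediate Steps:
Function('c')(Z) = Mul(Rational(1, 2), Z, Add(15, Z)) (Function('c')(Z) = Mul(Rational(1, 4), Mul(Add(Z, Z), Add(Z, 15))) = Mul(Rational(1, 4), Mul(Mul(2, Z), Add(15, Z))) = Mul(Rational(1, 4), Mul(2, Z, Add(15, Z))) = Mul(Rational(1, 2), Z, Add(15, Z)))
Function('q')(w) = Pow(Add(w, Mul(Rational(1, 2), w, Add(15, w))), Rational(1, 2))
M = Mul(9, Pow(145, Rational(1, 2))) (M = Mul(Rational(1, 2), Pow(2, Rational(1, 2)), Pow(Mul(Add(Add(3, Mul(-1, -1)), Mul(-1, -141)), Add(17, Add(Add(3, Mul(-1, -1)), Mul(-1, -141)))), Rational(1, 2))) = Mul(Rational(1, 2), Pow(2, Rational(1, 2)), Pow(Mul(Add(Add(3, 1), 141), Add(17, Add(Add(3, 1), 141))), Rational(1, 2))) = Mul(Rational(1, 2), Pow(2, Rational(1, 2)), Pow(Mul(Add(4, 141), Add(17, Add(4, 141))), Rational(1, 2))) = Mul(Rational(1, 2), Pow(2, Rational(1, 2)), Pow(Mul(145, Add(17, 145)), Rational(1, 2))) = Mul(Rational(1, 2), Pow(2, Rational(1, 2)), Pow(Mul(145, 162), Rational(1, 2))) = Mul(Rational(1, 2), Pow(2, Rational(1, 2)), Pow(23490, Rational(1, 2))) = Mul(Rational(1, 2), Pow(2, Rational(1, 2)), Mul(9, Pow(290, Rational(1, 2)))) = Mul(9, Pow(145, Rational(1, 2))) ≈ 108.37)
Pow(M, -1) = Pow(Mul(9, Pow(145, Rational(1, 2))), -1) = Mul(Rational(1, 1305), Pow(145, Rational(1, 2)))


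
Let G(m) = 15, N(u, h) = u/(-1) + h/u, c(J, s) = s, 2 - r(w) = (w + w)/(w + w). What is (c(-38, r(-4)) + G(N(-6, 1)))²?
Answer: 256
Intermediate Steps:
r(w) = 1 (r(w) = 2 - (w + w)/(w + w) = 2 - 2*w/(2*w) = 2 - 2*w*1/(2*w) = 2 - 1*1 = 2 - 1 = 1)
N(u, h) = -u + h/u (N(u, h) = u*(-1) + h/u = -u + h/u)
(c(-38, r(-4)) + G(N(-6, 1)))² = (1 + 15)² = 16² = 256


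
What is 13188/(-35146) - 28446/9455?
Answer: -562227828/166152715 ≈ -3.3838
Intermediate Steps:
13188/(-35146) - 28446/9455 = 13188*(-1/35146) - 28446*1/9455 = -6594/17573 - 28446/9455 = -562227828/166152715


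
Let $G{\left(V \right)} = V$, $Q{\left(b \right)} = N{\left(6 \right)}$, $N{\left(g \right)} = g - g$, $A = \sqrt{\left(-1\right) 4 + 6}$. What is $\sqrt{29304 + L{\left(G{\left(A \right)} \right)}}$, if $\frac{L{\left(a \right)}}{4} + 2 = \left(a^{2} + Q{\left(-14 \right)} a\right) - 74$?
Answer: $28 \sqrt{37} \approx 170.32$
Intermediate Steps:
$A = \sqrt{2}$ ($A = \sqrt{-4 + 6} = \sqrt{2} \approx 1.4142$)
$N{\left(g \right)} = 0$
$Q{\left(b \right)} = 0$
$L{\left(a \right)} = -304 + 4 a^{2}$ ($L{\left(a \right)} = -8 + 4 \left(\left(a^{2} + 0 a\right) - 74\right) = -8 + 4 \left(\left(a^{2} + 0\right) - 74\right) = -8 + 4 \left(a^{2} - 74\right) = -8 + 4 \left(-74 + a^{2}\right) = -8 + \left(-296 + 4 a^{2}\right) = -304 + 4 a^{2}$)
$\sqrt{29304 + L{\left(G{\left(A \right)} \right)}} = \sqrt{29304 - \left(304 - 4 \left(\sqrt{2}\right)^{2}\right)} = \sqrt{29304 + \left(-304 + 4 \cdot 2\right)} = \sqrt{29304 + \left(-304 + 8\right)} = \sqrt{29304 - 296} = \sqrt{29008} = 28 \sqrt{37}$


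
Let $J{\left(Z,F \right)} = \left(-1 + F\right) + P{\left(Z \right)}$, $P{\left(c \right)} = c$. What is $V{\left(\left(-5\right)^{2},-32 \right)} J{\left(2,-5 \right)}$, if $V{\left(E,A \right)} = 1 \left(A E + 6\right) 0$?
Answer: $0$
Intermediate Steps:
$J{\left(Z,F \right)} = -1 + F + Z$ ($J{\left(Z,F \right)} = \left(-1 + F\right) + Z = -1 + F + Z$)
$V{\left(E,A \right)} = 0$ ($V{\left(E,A \right)} = 1 \left(6 + A E\right) 0 = \left(6 + A E\right) 0 = 0$)
$V{\left(\left(-5\right)^{2},-32 \right)} J{\left(2,-5 \right)} = 0 \left(-1 - 5 + 2\right) = 0 \left(-4\right) = 0$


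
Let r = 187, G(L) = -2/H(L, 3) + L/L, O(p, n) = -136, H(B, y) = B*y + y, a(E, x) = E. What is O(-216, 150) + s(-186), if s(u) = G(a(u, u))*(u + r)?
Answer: -74923/555 ≈ -135.00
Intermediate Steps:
H(B, y) = y + B*y
G(L) = 1 - 2/(3 + 3*L) (G(L) = -2*1/(3*(1 + L)) + L/L = -2/(3 + 3*L) + 1 = 1 - 2/(3 + 3*L))
s(u) = (187 + u)*(1/3 + u)/(1 + u) (s(u) = ((1/3 + u)/(1 + u))*(u + 187) = ((1/3 + u)/(1 + u))*(187 + u) = (187 + u)*(1/3 + u)/(1 + u))
O(-216, 150) + s(-186) = -136 + (1 + 3*(-186))*(187 - 186)/(3*(1 - 186)) = -136 + (1/3)*(1 - 558)*1/(-185) = -136 + (1/3)*(-1/185)*(-557)*1 = -136 + 557/555 = -74923/555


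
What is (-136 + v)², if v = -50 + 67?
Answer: 14161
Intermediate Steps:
v = 17
(-136 + v)² = (-136 + 17)² = (-119)² = 14161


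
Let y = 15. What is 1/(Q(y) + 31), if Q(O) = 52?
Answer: 1/83 ≈ 0.012048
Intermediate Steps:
1/(Q(y) + 31) = 1/(52 + 31) = 1/83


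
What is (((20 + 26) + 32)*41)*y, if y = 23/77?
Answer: 73554/77 ≈ 955.25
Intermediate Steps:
y = 23/77 (y = 23*(1/77) = 23/77 ≈ 0.29870)
(((20 + 26) + 32)*41)*y = (((20 + 26) + 32)*41)*(23/77) = ((46 + 32)*41)*(23/77) = (78*41)*(23/77) = 3198*(23/77) = 73554/77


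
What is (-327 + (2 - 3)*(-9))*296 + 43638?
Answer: -50490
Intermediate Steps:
(-327 + (2 - 3)*(-9))*296 + 43638 = (-327 - 1*(-9))*296 + 43638 = (-327 + 9)*296 + 43638 = -318*296 + 43638 = -94128 + 43638 = -50490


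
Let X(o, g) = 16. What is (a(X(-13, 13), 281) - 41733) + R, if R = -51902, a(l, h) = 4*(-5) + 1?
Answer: -93654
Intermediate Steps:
a(l, h) = -19 (a(l, h) = -20 + 1 = -19)
(a(X(-13, 13), 281) - 41733) + R = (-19 - 41733) - 51902 = -41752 - 51902 = -93654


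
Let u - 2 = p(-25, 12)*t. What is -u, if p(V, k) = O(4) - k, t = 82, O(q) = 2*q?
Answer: 326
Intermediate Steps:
p(V, k) = 8 - k (p(V, k) = 2*4 - k = 8 - k)
u = -326 (u = 2 + (8 - 1*12)*82 = 2 + (8 - 12)*82 = 2 - 4*82 = 2 - 328 = -326)
-u = -1*(-326) = 326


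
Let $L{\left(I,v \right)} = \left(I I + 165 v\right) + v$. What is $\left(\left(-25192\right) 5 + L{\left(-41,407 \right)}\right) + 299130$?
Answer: $242413$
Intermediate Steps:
$L{\left(I,v \right)} = I^{2} + 166 v$ ($L{\left(I,v \right)} = \left(I^{2} + 165 v\right) + v = I^{2} + 166 v$)
$\left(\left(-25192\right) 5 + L{\left(-41,407 \right)}\right) + 299130 = \left(\left(-25192\right) 5 + \left(\left(-41\right)^{2} + 166 \cdot 407\right)\right) + 299130 = \left(-125960 + \left(1681 + 67562\right)\right) + 299130 = \left(-125960 + 69243\right) + 299130 = -56717 + 299130 = 242413$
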